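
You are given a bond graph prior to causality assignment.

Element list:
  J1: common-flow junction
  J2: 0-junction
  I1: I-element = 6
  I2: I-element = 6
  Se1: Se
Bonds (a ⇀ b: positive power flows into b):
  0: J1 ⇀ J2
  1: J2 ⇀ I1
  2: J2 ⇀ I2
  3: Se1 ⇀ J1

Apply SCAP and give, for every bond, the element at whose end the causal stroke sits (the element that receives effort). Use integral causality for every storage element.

bond 3 |J1  (Se1 fixes effort; stroke away)
bond 0 |J2  (closing 1-jn rule on J1)
bond 1 |I1  (J2: bond 0 brought effort, rest push out)
bond 2 |I2  (J2: bond 0 brought effort, rest push out)

#0 |J2
#1 |I1
#2 |I2
#3 |J1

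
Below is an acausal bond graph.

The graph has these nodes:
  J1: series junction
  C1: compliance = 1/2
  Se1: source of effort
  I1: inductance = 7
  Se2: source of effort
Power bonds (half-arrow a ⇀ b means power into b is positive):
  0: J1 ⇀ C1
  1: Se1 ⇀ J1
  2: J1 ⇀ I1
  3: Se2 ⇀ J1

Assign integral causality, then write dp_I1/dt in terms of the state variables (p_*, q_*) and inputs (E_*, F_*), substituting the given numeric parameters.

β1 stroke→J1  (Se1 (Se) sets effort on bond)
β3 stroke→J1  (Se2: effort source, stroke at far end)
β0 stroke→J1  (C1 outputs effort q/C1)
β2 stroke→I1  (J1 needs exactly one f-in)

dp_I1/dt = E_Se1 + E_Se2 - 2*q_C1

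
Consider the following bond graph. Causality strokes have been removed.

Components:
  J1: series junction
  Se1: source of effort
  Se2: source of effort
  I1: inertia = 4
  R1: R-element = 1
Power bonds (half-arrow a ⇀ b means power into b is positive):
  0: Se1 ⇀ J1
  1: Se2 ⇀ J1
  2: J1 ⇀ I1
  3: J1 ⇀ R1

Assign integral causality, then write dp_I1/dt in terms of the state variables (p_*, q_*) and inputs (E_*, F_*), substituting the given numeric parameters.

bond 0 →J1  (Se1 fixes effort; stroke away)
bond 1 →J1  (source Se2 imposes e)
bond 2 →I1  (prefer integral on I1)
bond 3 →J1  (J1 flow already set via bond 2)

dp_I1/dt = E_Se1 + E_Se2 - p_I1/4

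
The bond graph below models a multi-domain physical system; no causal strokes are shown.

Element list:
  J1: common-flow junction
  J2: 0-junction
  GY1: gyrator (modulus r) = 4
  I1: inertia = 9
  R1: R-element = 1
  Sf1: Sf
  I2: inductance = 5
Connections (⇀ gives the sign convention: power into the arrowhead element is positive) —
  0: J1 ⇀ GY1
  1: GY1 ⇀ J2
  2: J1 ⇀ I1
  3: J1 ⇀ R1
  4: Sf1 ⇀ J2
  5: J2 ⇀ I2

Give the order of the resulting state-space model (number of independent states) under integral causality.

2  (I1, I2 all integral)

b4 →Sf1  (source Sf1 imposes f)
b2 →I1  (I1 outputs flow p/I1)
b0 →J1  (1-jn J1 has f-setter on 2)
b3 →J1  (J1 flow already set via bond 2)
b1 →J2  (GY GY1: same side as bond 0)
b5 →I2  (J2: bond 1 brought effort, rest push out)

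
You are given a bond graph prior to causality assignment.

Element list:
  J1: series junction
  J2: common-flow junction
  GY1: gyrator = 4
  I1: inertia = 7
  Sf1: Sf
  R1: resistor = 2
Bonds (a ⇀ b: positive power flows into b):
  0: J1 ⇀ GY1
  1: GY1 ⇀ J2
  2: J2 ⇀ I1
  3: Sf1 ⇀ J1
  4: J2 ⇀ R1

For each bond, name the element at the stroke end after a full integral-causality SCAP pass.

β3 stroke at Sf1  (Sf1 fixes flow; stroke at Sf1)
β0 stroke at J1  (common-f at J1 fixed by 3)
β1 stroke at J2  (through GY1, causality inverts; strokes same side of GY1)
β2 stroke at I1  (prefer integral on I1)
β4 stroke at J2  (J2 flow already set via bond 2)

β0 →J1
β1 →J2
β2 →I1
β3 →Sf1
β4 →J2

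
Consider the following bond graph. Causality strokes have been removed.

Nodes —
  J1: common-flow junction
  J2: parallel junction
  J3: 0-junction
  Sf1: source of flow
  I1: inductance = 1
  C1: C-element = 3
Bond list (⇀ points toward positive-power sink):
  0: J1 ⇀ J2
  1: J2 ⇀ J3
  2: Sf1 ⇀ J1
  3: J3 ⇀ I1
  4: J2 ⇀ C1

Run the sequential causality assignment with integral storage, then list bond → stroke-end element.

#2 |Sf1  (Sf1 (Sf) sets flow on bond)
#0 |J1  (1-jn J1 has f-setter on 2)
#3 |I1  (I1: I, integral causality)
#1 |J3  (closing 0-jn rule on J3)
#4 |J2  (J2 needs exactly one e-in)

b0 stroke→J1
b1 stroke→J3
b2 stroke→Sf1
b3 stroke→I1
b4 stroke→J2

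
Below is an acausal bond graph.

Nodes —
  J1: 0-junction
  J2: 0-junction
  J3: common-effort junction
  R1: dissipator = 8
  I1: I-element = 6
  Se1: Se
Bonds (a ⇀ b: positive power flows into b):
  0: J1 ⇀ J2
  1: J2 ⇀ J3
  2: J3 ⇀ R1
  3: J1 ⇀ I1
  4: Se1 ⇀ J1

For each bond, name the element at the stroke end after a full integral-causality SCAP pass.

#0 stroke at J2
#1 stroke at J3
#2 stroke at R1
#3 stroke at I1
#4 stroke at J1

#4 stroke→J1  (Se1 (Se) sets effort on bond)
#0 stroke→J2  (J1: bond 4 brought effort, rest push out)
#3 stroke→I1  (common-e at J1 fixed by 4)
#1 stroke→J3  (common-e at J2 fixed by 0)
#2 stroke→R1  (common-e at J3 fixed by 1)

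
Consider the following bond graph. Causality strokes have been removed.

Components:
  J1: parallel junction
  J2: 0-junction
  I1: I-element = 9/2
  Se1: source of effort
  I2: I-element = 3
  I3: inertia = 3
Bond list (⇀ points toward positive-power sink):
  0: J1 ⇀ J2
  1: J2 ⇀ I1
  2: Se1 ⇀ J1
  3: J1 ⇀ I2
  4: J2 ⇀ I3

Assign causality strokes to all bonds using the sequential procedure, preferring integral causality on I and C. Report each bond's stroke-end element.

bond 2 stroke at J1  (Se1 fixes effort; stroke away)
bond 0 stroke at J2  (0-jn J1 has e-setter on 2)
bond 3 stroke at I2  (J1: bond 2 brought effort, rest push out)
bond 1 stroke at I1  (common-e at J2 fixed by 0)
bond 4 stroke at I3  (common-e at J2 fixed by 0)

β0 →J2
β1 →I1
β2 →J1
β3 →I2
β4 →I3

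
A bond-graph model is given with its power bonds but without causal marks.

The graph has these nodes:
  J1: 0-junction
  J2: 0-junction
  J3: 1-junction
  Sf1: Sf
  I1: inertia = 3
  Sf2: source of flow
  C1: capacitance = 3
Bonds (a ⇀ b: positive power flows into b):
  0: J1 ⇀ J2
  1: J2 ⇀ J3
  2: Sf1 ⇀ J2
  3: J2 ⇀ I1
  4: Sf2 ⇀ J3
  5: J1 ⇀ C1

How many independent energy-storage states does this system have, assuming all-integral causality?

2  (C1, I1 all integral)

#2 stroke→Sf1  (Sf1 (Sf) sets flow on bond)
#4 stroke→Sf2  (Sf2 fixes flow; stroke at Sf2)
#1 stroke→J3  (J3: bond 4 brought flow, rest push out)
#3 stroke→I1  (I1: I, integral causality)
#0 stroke→J2  (only one effort-in slot at J2)
#5 stroke→J1  (J1: last free bond brings effort in)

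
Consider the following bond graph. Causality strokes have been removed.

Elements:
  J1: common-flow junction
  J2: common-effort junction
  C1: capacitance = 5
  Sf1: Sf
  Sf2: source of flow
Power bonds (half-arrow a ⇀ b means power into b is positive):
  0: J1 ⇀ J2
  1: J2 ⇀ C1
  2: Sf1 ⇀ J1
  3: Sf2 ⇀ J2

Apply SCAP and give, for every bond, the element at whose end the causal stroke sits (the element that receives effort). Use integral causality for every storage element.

#2 |Sf1  (Sf1: flow source, stroke at near end)
#3 |Sf2  (Sf2 (Sf) sets flow on bond)
#0 |J1  (1-jn J1 has f-setter on 2)
#1 |J2  (J2 needs exactly one e-in)

#0 |J1
#1 |J2
#2 |Sf1
#3 |Sf2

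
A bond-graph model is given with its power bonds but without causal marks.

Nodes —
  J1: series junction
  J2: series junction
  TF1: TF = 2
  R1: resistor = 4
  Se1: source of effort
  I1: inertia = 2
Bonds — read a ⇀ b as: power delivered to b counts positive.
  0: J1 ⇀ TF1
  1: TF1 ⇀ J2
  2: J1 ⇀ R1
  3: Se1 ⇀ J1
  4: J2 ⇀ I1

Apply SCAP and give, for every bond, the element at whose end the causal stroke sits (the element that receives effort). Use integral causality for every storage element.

bond 3 stroke→J1  (Se1: effort source, stroke at far end)
bond 4 stroke→I1  (I1 integral (f out))
bond 1 stroke→J2  (1-jn J2 has f-setter on 4)
bond 0 stroke→TF1  (TF TF1: opposite of bond 1)
bond 2 stroke→J1  (common-f at J1 fixed by 0)

bond 0 |TF1
bond 1 |J2
bond 2 |J1
bond 3 |J1
bond 4 |I1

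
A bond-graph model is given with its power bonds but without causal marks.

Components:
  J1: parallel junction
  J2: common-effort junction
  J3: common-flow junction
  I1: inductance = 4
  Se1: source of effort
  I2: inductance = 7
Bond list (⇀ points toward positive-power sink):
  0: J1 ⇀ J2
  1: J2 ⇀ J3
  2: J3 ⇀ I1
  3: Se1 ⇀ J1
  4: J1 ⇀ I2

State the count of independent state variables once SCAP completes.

2  (I1, I2 all integral)

β3 stroke→J1  (Se1: effort source, stroke at far end)
β0 stroke→J2  (J1 effort already set via bond 3)
β4 stroke→I2  (common-e at J1 fixed by 3)
β1 stroke→J3  (0-jn J2 has e-setter on 0)
β2 stroke→I1  (J3 needs exactly one f-in)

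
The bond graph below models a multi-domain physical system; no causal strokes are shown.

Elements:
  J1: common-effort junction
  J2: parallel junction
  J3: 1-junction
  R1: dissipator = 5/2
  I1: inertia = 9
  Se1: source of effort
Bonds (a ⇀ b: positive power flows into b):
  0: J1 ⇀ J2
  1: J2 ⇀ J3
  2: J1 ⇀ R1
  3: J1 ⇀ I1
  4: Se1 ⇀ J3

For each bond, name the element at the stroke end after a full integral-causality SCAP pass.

bond 4 |J3  (Se1 fixes effort; stroke away)
bond 1 |J2  (J3: last free bond brings flow in)
bond 0 |J1  (0-jn J2 has e-setter on 1)
bond 2 |R1  (common-e at J1 fixed by 0)
bond 3 |I1  (common-e at J1 fixed by 0)

β0 stroke at J1
β1 stroke at J2
β2 stroke at R1
β3 stroke at I1
β4 stroke at J3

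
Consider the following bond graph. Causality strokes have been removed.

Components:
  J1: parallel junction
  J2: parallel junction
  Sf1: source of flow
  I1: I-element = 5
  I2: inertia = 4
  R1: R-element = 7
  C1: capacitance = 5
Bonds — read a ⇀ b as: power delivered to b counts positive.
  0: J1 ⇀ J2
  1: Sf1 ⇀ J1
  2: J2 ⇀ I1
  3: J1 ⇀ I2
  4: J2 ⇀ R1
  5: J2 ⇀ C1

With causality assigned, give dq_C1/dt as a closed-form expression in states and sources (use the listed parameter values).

dq_C1/dt = F_Sf1 - p_I1/5 - p_I2/4 - q_C1/35

#1 stroke at Sf1  (Sf1: flow source, stroke at near end)
#2 stroke at I1  (I1: I, integral causality)
#3 stroke at I2  (I2: I, integral causality)
#0 stroke at J1  (closing 0-jn rule on J1)
#5 stroke at J2  (prefer integral on C1)
#4 stroke at R1  (common-e at J2 fixed by 5)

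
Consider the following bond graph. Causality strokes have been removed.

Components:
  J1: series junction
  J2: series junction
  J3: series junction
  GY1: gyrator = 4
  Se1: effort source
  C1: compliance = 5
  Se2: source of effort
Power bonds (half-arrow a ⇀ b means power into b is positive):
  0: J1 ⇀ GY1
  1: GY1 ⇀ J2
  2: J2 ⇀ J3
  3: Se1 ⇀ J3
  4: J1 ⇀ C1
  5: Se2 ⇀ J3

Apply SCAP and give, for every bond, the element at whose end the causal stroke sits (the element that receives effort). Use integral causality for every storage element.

β3 →J3  (Se1: effort source, stroke at far end)
β5 →J3  (Se2: effort source, stroke at far end)
β2 →J2  (J3 needs exactly one f-in)
β1 →GY1  (J2: last free bond brings flow in)
β0 →GY1  (GY1 both-in/both-out from 1)
β4 →J1  (1-jn J1 has f-setter on 0)

#0 stroke→GY1
#1 stroke→GY1
#2 stroke→J2
#3 stroke→J3
#4 stroke→J1
#5 stroke→J3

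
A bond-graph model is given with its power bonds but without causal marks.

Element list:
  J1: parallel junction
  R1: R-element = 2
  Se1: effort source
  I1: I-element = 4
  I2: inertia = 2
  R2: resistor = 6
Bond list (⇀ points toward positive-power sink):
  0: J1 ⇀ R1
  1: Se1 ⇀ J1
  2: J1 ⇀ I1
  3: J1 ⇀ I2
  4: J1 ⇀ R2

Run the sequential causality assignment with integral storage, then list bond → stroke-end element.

β0 stroke→R1
β1 stroke→J1
β2 stroke→I1
β3 stroke→I2
β4 stroke→R2

b1 stroke at J1  (source Se1 imposes e)
b0 stroke at R1  (common-e at J1 fixed by 1)
b2 stroke at I1  (J1: bond 1 brought effort, rest push out)
b3 stroke at I2  (J1: bond 1 brought effort, rest push out)
b4 stroke at R2  (J1: bond 1 brought effort, rest push out)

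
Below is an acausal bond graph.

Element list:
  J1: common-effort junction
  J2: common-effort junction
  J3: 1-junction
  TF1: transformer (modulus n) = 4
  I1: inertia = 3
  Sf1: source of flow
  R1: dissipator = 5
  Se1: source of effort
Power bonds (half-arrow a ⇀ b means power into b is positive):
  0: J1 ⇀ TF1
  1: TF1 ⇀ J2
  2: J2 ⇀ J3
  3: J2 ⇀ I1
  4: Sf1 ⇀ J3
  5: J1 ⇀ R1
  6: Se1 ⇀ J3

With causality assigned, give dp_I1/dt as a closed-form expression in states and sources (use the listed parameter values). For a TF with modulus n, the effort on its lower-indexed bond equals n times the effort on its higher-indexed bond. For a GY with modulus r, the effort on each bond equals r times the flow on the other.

β4 stroke→Sf1  (Sf1 (Sf) sets flow on bond)
β6 stroke→J3  (Se1 (Se) sets effort on bond)
β2 stroke→J3  (J3: bond 4 brought flow, rest push out)
β3 stroke→I1  (I1 integral (f out))
β1 stroke→J2  (J2 needs exactly one e-in)
β0 stroke→TF1  (TF1: transformer flips bond 1)
β5 stroke→J1  (closing 0-jn rule on J1)

dp_I1/dt = -5*F_Sf1/16 - 5*p_I1/48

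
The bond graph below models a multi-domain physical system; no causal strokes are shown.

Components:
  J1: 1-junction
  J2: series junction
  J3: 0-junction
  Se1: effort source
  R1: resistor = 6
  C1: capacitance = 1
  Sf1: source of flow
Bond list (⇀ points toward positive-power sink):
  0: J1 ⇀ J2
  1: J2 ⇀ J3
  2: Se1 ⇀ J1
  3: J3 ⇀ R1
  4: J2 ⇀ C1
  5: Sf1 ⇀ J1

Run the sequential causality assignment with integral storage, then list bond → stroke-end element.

bond 0 |J1
bond 1 |J2
bond 2 |J1
bond 3 |J3
bond 4 |J2
bond 5 |Sf1

#2 →J1  (Se1: effort source, stroke at far end)
#5 →Sf1  (Sf1 fixes flow; stroke at Sf1)
#0 →J1  (1-jn J1 has f-setter on 5)
#1 →J2  (common-f at J2 fixed by 0)
#4 →J2  (J2: bond 0 brought flow, rest push out)
#3 →J3  (J3 needs exactly one e-in)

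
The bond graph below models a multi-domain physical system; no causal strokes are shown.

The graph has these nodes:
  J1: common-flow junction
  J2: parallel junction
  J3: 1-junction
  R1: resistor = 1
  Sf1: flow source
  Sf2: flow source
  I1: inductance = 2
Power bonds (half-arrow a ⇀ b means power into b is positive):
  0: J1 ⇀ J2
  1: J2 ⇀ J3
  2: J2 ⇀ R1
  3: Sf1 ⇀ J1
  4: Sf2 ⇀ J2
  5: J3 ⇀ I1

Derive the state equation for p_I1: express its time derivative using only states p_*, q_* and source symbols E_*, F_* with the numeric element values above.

dp_I1/dt = F_Sf1 + F_Sf2 - p_I1/2

bond 3 stroke at Sf1  (Sf1 (Sf) sets flow on bond)
bond 4 stroke at Sf2  (Sf2 (Sf) sets flow on bond)
bond 0 stroke at J1  (common-f at J1 fixed by 3)
bond 5 stroke at I1  (I1 outputs flow p/I1)
bond 1 stroke at J3  (J3: bond 5 brought flow, rest push out)
bond 2 stroke at J2  (closing 0-jn rule on J2)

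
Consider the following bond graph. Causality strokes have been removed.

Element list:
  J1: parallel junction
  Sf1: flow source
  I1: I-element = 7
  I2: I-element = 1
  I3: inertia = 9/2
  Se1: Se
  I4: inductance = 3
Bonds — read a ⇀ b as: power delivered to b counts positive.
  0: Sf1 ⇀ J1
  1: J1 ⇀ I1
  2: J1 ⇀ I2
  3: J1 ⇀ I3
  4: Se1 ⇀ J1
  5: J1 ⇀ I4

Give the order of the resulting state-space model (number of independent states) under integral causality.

4  (I1, I2, I3, I4 all integral)

b0 stroke at Sf1  (source Sf1 imposes f)
b4 stroke at J1  (source Se1 imposes e)
b1 stroke at I1  (J1: bond 4 brought effort, rest push out)
b2 stroke at I2  (J1 effort already set via bond 4)
b3 stroke at I3  (J1 effort already set via bond 4)
b5 stroke at I4  (J1: bond 4 brought effort, rest push out)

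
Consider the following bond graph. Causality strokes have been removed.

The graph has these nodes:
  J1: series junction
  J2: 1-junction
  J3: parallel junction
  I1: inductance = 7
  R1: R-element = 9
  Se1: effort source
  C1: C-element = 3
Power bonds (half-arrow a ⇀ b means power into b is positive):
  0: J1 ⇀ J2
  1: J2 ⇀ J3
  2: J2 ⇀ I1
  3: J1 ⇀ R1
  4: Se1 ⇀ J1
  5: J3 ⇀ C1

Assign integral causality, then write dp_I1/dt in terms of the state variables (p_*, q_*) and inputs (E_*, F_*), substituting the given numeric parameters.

b4 |J1  (Se1: effort source, stroke at far end)
b2 |I1  (I1 outputs flow p/I1)
b0 |J2  (1-jn J2 has f-setter on 2)
b1 |J2  (J2 flow already set via bond 2)
b5 |J3  (only one effort-in slot at J3)
b3 |J1  (common-f at J1 fixed by 0)

dp_I1/dt = E_Se1 - 9*p_I1/7 - q_C1/3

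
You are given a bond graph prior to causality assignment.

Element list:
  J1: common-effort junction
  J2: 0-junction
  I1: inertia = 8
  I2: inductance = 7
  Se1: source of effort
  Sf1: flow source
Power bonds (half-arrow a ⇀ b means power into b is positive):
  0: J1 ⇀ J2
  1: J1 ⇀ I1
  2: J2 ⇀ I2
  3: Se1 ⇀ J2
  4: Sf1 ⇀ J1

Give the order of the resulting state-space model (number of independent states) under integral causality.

β3 stroke→J2  (Se1 (Se) sets effort on bond)
β4 stroke→Sf1  (Sf1 fixes flow; stroke at Sf1)
β0 stroke→J1  (0-jn J2 has e-setter on 3)
β2 stroke→I2  (J2 effort already set via bond 3)
β1 stroke→I1  (0-jn J1 has e-setter on 0)

2  (I1, I2 all integral)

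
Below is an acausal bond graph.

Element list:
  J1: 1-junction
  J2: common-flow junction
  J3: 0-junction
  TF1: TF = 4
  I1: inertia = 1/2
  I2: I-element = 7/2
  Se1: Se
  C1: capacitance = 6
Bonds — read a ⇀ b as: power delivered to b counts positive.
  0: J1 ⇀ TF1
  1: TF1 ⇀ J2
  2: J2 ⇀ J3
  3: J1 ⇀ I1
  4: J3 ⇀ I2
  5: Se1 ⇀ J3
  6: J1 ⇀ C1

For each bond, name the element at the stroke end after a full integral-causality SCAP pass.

b0 stroke→J1
b1 stroke→TF1
b2 stroke→J2
b3 stroke→I1
b4 stroke→I2
b5 stroke→J3
b6 stroke→J1

bond 5 stroke→J3  (source Se1 imposes e)
bond 2 stroke→J2  (J3: bond 5 brought effort, rest push out)
bond 4 stroke→I2  (common-e at J3 fixed by 5)
bond 1 stroke→TF1  (closing 1-jn rule on J2)
bond 0 stroke→J1  (TF1 one-in-one-out from 1)
bond 3 stroke→I1  (I1 integral (f out))
bond 6 stroke→J1  (J1: bond 3 brought flow, rest push out)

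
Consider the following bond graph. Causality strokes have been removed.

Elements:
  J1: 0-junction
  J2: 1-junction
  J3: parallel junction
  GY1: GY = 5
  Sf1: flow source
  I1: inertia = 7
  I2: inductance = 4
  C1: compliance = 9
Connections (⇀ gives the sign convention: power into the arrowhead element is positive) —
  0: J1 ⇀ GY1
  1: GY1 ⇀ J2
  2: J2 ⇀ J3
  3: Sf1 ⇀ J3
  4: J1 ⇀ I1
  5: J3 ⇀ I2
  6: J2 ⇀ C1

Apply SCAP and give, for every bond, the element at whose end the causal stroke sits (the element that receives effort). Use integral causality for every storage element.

b3 |Sf1  (Sf1: flow source, stroke at near end)
b4 |I1  (prefer integral on I1)
b0 |J1  (J1 needs exactly one e-in)
b1 |J2  (GY GY1: same side as bond 0)
b5 |I2  (I2 outputs flow p/I2)
b2 |J3  (J3 needs exactly one e-in)
b6 |J2  (J2 flow already set via bond 2)

β0 stroke→J1
β1 stroke→J2
β2 stroke→J3
β3 stroke→Sf1
β4 stroke→I1
β5 stroke→I2
β6 stroke→J2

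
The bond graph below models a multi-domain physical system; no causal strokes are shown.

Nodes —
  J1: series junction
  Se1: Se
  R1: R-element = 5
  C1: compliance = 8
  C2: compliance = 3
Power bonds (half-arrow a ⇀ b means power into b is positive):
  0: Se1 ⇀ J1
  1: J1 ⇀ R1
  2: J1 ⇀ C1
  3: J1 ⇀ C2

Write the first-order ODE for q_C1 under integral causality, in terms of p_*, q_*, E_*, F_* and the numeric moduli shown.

dq_C1/dt = E_Se1/5 - q_C1/40 - q_C2/15

bond 0 |J1  (source Se1 imposes e)
bond 2 |J1  (prefer integral on C1)
bond 3 |J1  (C2: C, integral causality)
bond 1 |R1  (closing 1-jn rule on J1)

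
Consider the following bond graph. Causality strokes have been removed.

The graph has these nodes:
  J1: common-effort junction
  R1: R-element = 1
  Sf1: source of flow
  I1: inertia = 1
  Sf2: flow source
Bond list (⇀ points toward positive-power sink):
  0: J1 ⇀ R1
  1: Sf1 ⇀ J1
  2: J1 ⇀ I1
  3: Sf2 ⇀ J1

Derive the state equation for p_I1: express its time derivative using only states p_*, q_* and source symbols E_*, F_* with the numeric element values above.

dp_I1/dt = F_Sf1 + F_Sf2 - p_I1

b1 |Sf1  (Sf1 (Sf) sets flow on bond)
b3 |Sf2  (Sf2 fixes flow; stroke at Sf2)
b2 |I1  (I1: I, integral causality)
b0 |J1  (only one effort-in slot at J1)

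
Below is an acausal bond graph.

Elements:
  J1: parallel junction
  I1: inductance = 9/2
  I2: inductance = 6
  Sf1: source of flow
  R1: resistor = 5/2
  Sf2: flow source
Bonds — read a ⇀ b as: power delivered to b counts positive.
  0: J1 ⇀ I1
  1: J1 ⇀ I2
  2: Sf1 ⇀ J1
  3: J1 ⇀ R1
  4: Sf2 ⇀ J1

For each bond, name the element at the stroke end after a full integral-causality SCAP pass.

#2 stroke→Sf1  (source Sf1 imposes f)
#4 stroke→Sf2  (Sf2 (Sf) sets flow on bond)
#0 stroke→I1  (I1 integral (f out))
#1 stroke→I2  (I2 outputs flow p/I2)
#3 stroke→J1  (J1 needs exactly one e-in)

bond 0 →I1
bond 1 →I2
bond 2 →Sf1
bond 3 →J1
bond 4 →Sf2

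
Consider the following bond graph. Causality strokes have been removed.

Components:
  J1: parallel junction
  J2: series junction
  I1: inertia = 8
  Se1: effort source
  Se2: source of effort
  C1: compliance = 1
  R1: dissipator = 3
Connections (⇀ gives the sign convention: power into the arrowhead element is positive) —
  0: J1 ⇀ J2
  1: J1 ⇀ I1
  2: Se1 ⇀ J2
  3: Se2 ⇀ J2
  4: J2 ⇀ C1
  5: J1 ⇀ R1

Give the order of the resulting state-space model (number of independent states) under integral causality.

bond 2 stroke→J2  (source Se1 imposes e)
bond 3 stroke→J2  (Se2: effort source, stroke at far end)
bond 1 stroke→I1  (I1 outputs flow p/I1)
bond 4 stroke→J2  (C1: C, integral causality)
bond 0 stroke→J1  (closing 1-jn rule on J2)
bond 5 stroke→R1  (common-e at J1 fixed by 0)

2  (C1, I1 all integral)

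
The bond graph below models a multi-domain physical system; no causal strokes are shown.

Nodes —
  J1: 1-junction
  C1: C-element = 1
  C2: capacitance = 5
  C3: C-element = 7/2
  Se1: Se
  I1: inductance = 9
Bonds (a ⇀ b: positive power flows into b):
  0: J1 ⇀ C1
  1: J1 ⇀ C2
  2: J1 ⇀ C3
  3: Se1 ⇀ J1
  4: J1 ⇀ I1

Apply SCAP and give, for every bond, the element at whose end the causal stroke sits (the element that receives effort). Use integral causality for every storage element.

bond 3 stroke→J1  (Se1 fixes effort; stroke away)
bond 0 stroke→J1  (C1 outputs effort q/C1)
bond 1 stroke→J1  (C2: C, integral causality)
bond 2 stroke→J1  (prefer integral on C3)
bond 4 stroke→I1  (J1: last free bond brings flow in)

bond 0 stroke→J1
bond 1 stroke→J1
bond 2 stroke→J1
bond 3 stroke→J1
bond 4 stroke→I1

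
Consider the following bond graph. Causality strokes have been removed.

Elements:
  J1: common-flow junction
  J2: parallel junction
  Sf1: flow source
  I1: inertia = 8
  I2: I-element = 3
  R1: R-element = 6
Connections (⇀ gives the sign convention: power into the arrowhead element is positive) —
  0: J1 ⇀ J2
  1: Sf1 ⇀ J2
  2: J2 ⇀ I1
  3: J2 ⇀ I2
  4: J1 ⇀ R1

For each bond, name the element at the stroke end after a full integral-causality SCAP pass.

b0 stroke at J2
b1 stroke at Sf1
b2 stroke at I1
b3 stroke at I2
b4 stroke at J1

b1 stroke→Sf1  (Sf1: flow source, stroke at near end)
b2 stroke→I1  (I1 integral (f out))
b3 stroke→I2  (I2 integral (f out))
b0 stroke→J2  (J2: last free bond brings effort in)
b4 stroke→J1  (1-jn J1 has f-setter on 0)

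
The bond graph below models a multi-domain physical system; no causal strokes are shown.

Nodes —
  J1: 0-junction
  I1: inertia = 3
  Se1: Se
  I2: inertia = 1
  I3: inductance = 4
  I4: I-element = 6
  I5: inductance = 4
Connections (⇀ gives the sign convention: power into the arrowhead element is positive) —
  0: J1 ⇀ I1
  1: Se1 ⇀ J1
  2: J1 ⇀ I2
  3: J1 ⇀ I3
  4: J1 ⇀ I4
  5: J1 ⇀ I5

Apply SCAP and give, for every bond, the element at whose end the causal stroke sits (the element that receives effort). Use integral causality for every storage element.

β0 stroke at I1
β1 stroke at J1
β2 stroke at I2
β3 stroke at I3
β4 stroke at I4
β5 stroke at I5

bond 1 |J1  (source Se1 imposes e)
bond 0 |I1  (J1 effort already set via bond 1)
bond 2 |I2  (J1 effort already set via bond 1)
bond 3 |I3  (J1 effort already set via bond 1)
bond 4 |I4  (common-e at J1 fixed by 1)
bond 5 |I5  (J1: bond 1 brought effort, rest push out)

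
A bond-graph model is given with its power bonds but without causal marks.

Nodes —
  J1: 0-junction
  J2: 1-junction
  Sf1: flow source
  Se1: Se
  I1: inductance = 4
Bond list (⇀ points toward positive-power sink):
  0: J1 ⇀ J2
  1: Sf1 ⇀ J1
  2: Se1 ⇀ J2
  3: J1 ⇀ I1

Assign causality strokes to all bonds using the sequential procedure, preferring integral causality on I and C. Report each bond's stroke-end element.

bond 0 |J1
bond 1 |Sf1
bond 2 |J2
bond 3 |I1

b1 stroke→Sf1  (Sf1 (Sf) sets flow on bond)
b2 stroke→J2  (source Se1 imposes e)
b0 stroke→J1  (J2: last free bond brings flow in)
b3 stroke→I1  (J1: bond 0 brought effort, rest push out)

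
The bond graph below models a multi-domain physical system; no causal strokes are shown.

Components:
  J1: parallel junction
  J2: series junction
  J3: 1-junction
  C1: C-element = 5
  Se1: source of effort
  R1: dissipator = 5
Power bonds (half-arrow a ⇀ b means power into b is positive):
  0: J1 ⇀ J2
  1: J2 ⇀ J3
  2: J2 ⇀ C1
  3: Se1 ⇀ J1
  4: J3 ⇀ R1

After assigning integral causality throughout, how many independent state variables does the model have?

b3 stroke→J1  (Se1 (Se) sets effort on bond)
b0 stroke→J2  (common-e at J1 fixed by 3)
b2 stroke→J2  (C1: C, integral causality)
b1 stroke→J3  (only one flow-in slot at J2)
b4 stroke→R1  (only one flow-in slot at J3)

1  (C1 all integral)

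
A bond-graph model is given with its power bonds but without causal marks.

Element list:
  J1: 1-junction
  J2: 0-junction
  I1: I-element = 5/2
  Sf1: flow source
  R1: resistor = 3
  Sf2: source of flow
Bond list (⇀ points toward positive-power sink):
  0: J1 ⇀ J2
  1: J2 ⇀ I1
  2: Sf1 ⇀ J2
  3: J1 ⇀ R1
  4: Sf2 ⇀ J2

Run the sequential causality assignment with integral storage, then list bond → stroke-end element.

β2 stroke at Sf1  (source Sf1 imposes f)
β4 stroke at Sf2  (Sf2 (Sf) sets flow on bond)
β1 stroke at I1  (prefer integral on I1)
β0 stroke at J2  (closing 0-jn rule on J2)
β3 stroke at J1  (J1 flow already set via bond 0)

bond 0 →J2
bond 1 →I1
bond 2 →Sf1
bond 3 →J1
bond 4 →Sf2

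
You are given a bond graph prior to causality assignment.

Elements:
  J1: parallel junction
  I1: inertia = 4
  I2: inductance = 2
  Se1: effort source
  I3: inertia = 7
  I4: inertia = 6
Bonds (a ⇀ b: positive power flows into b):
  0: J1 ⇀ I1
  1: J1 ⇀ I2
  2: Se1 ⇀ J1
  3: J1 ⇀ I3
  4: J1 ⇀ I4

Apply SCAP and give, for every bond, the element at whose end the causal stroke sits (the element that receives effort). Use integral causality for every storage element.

#2 stroke→J1  (Se1 (Se) sets effort on bond)
#0 stroke→I1  (J1 effort already set via bond 2)
#1 stroke→I2  (J1 effort already set via bond 2)
#3 stroke→I3  (0-jn J1 has e-setter on 2)
#4 stroke→I4  (0-jn J1 has e-setter on 2)

bond 0 →I1
bond 1 →I2
bond 2 →J1
bond 3 →I3
bond 4 →I4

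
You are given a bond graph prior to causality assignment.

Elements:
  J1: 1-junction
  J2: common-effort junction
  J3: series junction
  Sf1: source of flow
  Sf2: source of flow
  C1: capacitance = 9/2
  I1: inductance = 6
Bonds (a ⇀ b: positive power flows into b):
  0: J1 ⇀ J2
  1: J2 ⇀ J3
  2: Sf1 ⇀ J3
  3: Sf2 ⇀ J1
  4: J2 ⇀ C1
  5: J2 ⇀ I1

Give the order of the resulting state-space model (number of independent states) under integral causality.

2  (C1, I1 all integral)

β2 |Sf1  (Sf1: flow source, stroke at near end)
β3 |Sf2  (source Sf2 imposes f)
β0 |J1  (1-jn J1 has f-setter on 3)
β1 |J3  (common-f at J3 fixed by 2)
β4 |J2  (C1 outputs effort q/C1)
β5 |I1  (J2: bond 4 brought effort, rest push out)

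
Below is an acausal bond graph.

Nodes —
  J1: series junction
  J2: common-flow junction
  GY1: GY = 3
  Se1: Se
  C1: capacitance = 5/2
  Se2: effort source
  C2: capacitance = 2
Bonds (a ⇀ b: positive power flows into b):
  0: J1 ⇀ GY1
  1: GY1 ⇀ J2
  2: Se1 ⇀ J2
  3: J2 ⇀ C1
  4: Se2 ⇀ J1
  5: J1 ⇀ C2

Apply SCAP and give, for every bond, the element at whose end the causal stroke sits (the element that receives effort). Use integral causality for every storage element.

β0 |GY1
β1 |GY1
β2 |J2
β3 |J2
β4 |J1
β5 |J1

bond 2 stroke→J2  (Se1 (Se) sets effort on bond)
bond 4 stroke→J1  (Se2 fixes effort; stroke away)
bond 3 stroke→J2  (C1: C, integral causality)
bond 1 stroke→GY1  (closing 1-jn rule on J2)
bond 0 stroke→GY1  (GY1: gyrator matches bond 1)
bond 5 stroke→J1  (J1 flow already set via bond 0)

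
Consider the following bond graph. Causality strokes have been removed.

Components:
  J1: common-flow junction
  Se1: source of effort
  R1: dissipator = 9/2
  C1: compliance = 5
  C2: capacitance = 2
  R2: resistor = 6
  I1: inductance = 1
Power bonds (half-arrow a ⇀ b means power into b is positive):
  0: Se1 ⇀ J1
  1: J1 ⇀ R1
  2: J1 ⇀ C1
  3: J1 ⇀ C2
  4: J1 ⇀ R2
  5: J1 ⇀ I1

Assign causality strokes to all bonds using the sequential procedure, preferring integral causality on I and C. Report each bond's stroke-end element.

#0 →J1
#1 →J1
#2 →J1
#3 →J1
#4 →J1
#5 →I1

bond 0 stroke at J1  (Se1: effort source, stroke at far end)
bond 2 stroke at J1  (C1 integral (e out))
bond 3 stroke at J1  (C2 outputs effort q/C2)
bond 5 stroke at I1  (I1: I, integral causality)
bond 1 stroke at J1  (common-f at J1 fixed by 5)
bond 4 stroke at J1  (J1 flow already set via bond 5)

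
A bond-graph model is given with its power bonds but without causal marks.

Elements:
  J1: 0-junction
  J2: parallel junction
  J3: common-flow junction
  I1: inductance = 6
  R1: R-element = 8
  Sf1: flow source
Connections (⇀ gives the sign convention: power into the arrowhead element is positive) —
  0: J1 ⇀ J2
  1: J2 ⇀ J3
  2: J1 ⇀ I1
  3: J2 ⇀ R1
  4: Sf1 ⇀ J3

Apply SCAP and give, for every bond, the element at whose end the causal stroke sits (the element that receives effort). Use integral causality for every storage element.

bond 4 →Sf1  (Sf1 (Sf) sets flow on bond)
bond 1 →J3  (J3 flow already set via bond 4)
bond 2 →I1  (I1: I, integral causality)
bond 0 →J1  (closing 0-jn rule on J1)
bond 3 →J2  (only one effort-in slot at J2)

β0 stroke→J1
β1 stroke→J3
β2 stroke→I1
β3 stroke→J2
β4 stroke→Sf1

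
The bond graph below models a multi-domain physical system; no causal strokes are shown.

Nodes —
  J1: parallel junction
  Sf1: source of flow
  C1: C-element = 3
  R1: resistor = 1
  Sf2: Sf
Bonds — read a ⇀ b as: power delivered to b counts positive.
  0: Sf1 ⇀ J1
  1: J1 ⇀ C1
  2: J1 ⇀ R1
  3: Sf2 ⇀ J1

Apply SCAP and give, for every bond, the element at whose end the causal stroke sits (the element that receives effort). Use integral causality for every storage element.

β0 →Sf1  (Sf1 fixes flow; stroke at Sf1)
β3 →Sf2  (source Sf2 imposes f)
β1 →J1  (C1 integral (e out))
β2 →R1  (common-e at J1 fixed by 1)

b0 stroke at Sf1
b1 stroke at J1
b2 stroke at R1
b3 stroke at Sf2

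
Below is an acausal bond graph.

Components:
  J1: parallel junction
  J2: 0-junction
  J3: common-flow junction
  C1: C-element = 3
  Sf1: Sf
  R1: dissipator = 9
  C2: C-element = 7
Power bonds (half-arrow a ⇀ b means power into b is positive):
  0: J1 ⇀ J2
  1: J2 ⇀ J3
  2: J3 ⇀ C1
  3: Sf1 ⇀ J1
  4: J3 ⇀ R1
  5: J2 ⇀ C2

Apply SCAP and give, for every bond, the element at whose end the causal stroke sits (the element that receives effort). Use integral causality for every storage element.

bond 3 stroke at Sf1  (Sf1 fixes flow; stroke at Sf1)
bond 0 stroke at J1  (closing 0-jn rule on J1)
bond 2 stroke at J3  (C1 integral (e out))
bond 5 stroke at J2  (C2 integral (e out))
bond 1 stroke at J3  (J2: bond 5 brought effort, rest push out)
bond 4 stroke at R1  (closing 1-jn rule on J3)

#0 |J1
#1 |J3
#2 |J3
#3 |Sf1
#4 |R1
#5 |J2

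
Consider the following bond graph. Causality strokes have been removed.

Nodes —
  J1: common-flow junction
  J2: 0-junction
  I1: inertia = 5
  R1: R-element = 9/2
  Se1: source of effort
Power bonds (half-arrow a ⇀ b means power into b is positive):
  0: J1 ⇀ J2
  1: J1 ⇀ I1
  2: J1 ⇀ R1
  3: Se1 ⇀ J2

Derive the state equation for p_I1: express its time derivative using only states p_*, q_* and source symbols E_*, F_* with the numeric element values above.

bond 3 →J2  (Se1: effort source, stroke at far end)
bond 0 →J1  (common-e at J2 fixed by 3)
bond 1 →I1  (I1 outputs flow p/I1)
bond 2 →J1  (1-jn J1 has f-setter on 1)

dp_I1/dt = -E_Se1 - 9*p_I1/10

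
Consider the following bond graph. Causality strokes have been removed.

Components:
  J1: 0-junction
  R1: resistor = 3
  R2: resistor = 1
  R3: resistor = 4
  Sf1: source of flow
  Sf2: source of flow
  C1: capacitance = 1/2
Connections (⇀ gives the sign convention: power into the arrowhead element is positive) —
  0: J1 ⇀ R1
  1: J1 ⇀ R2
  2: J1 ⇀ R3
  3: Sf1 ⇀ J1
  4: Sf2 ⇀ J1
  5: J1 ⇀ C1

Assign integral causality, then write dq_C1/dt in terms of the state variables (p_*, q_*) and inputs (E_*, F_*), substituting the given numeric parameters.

dq_C1/dt = F_Sf1 + F_Sf2 - 19*q_C1/6

b3 stroke→Sf1  (Sf1: flow source, stroke at near end)
b4 stroke→Sf2  (Sf2 fixes flow; stroke at Sf2)
b5 stroke→J1  (C1: C, integral causality)
b0 stroke→R1  (J1: bond 5 brought effort, rest push out)
b1 stroke→R2  (J1: bond 5 brought effort, rest push out)
b2 stroke→R3  (J1: bond 5 brought effort, rest push out)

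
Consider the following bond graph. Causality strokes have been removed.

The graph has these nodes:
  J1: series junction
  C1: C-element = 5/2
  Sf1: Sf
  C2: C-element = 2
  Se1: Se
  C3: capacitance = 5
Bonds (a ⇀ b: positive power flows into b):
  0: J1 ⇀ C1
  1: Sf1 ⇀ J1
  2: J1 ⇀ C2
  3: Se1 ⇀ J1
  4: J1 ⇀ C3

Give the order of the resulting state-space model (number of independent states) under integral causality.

bond 1 stroke→Sf1  (Sf1 fixes flow; stroke at Sf1)
bond 3 stroke→J1  (Se1 fixes effort; stroke away)
bond 0 stroke→J1  (1-jn J1 has f-setter on 1)
bond 2 stroke→J1  (J1: bond 1 brought flow, rest push out)
bond 4 stroke→J1  (common-f at J1 fixed by 1)

3  (C1, C2, C3 all integral)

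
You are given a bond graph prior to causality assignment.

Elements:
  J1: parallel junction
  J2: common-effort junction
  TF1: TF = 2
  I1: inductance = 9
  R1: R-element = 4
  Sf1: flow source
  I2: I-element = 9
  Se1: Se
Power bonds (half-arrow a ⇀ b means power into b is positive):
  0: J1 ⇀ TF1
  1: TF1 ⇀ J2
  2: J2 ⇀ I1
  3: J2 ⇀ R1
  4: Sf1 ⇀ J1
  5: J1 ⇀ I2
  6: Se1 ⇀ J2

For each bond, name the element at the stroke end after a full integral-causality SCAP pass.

bond 4 stroke→Sf1  (source Sf1 imposes f)
bond 6 stroke→J2  (source Se1 imposes e)
bond 1 stroke→TF1  (common-e at J2 fixed by 6)
bond 2 stroke→I1  (0-jn J2 has e-setter on 6)
bond 3 stroke→R1  (J2 effort already set via bond 6)
bond 0 stroke→J1  (TF1 one-in-one-out from 1)
bond 5 stroke→I2  (common-e at J1 fixed by 0)

b0 →J1
b1 →TF1
b2 →I1
b3 →R1
b4 →Sf1
b5 →I2
b6 →J2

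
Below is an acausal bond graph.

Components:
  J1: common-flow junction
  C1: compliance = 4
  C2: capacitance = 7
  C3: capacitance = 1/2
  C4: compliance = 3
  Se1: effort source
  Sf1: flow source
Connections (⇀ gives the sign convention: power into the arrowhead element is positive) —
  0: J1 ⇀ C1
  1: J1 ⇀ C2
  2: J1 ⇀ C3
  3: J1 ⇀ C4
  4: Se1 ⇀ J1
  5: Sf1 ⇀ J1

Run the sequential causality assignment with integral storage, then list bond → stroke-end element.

β0 |J1
β1 |J1
β2 |J1
β3 |J1
β4 |J1
β5 |Sf1

b4 →J1  (Se1 fixes effort; stroke away)
b5 →Sf1  (Sf1: flow source, stroke at near end)
b0 →J1  (J1: bond 5 brought flow, rest push out)
b1 →J1  (common-f at J1 fixed by 5)
b2 →J1  (J1: bond 5 brought flow, rest push out)
b3 →J1  (J1 flow already set via bond 5)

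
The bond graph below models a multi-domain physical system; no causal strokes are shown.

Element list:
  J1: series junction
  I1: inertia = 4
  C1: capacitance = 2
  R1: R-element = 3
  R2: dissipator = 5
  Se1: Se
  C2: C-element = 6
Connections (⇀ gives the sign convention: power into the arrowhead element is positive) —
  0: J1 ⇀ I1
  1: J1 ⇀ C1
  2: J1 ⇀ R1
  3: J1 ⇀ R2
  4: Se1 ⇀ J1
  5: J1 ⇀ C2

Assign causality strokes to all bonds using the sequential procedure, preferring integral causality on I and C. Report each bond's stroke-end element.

bond 4 stroke→J1  (Se1 fixes effort; stroke away)
bond 0 stroke→I1  (I1 integral (f out))
bond 1 stroke→J1  (1-jn J1 has f-setter on 0)
bond 2 stroke→J1  (J1 flow already set via bond 0)
bond 3 stroke→J1  (common-f at J1 fixed by 0)
bond 5 stroke→J1  (1-jn J1 has f-setter on 0)

β0 |I1
β1 |J1
β2 |J1
β3 |J1
β4 |J1
β5 |J1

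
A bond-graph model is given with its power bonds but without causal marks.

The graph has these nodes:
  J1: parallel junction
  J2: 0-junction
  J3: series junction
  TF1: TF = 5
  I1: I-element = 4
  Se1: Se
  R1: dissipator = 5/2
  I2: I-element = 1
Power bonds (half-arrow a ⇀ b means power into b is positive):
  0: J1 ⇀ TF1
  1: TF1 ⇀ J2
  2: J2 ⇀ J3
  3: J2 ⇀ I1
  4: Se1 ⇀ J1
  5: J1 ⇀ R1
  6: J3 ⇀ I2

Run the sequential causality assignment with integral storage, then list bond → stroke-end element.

β0 →TF1
β1 →J2
β2 →J3
β3 →I1
β4 →J1
β5 →R1
β6 →I2

bond 4 →J1  (source Se1 imposes e)
bond 0 →TF1  (J1 effort already set via bond 4)
bond 5 →R1  (common-e at J1 fixed by 4)
bond 1 →J2  (TF1 one-in-one-out from 0)
bond 2 →J3  (0-jn J2 has e-setter on 1)
bond 3 →I1  (common-e at J2 fixed by 1)
bond 6 →I2  (J3: last free bond brings flow in)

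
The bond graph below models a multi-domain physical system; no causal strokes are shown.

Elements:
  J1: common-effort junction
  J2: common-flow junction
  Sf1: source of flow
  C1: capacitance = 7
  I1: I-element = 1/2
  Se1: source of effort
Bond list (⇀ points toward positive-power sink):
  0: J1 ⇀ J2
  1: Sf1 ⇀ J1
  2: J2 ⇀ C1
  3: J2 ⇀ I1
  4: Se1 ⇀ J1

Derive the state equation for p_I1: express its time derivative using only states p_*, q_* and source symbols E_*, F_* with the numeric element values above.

b1 stroke→Sf1  (Sf1 (Sf) sets flow on bond)
b4 stroke→J1  (Se1 (Se) sets effort on bond)
b0 stroke→J2  (common-e at J1 fixed by 4)
b2 stroke→J2  (C1 integral (e out))
b3 stroke→I1  (J2: last free bond brings flow in)

dp_I1/dt = E_Se1 - q_C1/7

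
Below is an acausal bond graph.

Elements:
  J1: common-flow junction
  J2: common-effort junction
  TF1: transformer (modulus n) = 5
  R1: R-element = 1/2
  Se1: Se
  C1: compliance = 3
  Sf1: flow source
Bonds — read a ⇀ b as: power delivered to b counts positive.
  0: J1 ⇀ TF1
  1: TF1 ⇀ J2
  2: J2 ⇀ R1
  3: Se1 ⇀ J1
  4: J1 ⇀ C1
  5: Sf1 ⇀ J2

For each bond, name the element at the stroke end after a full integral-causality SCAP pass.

β0 stroke→TF1
β1 stroke→J2
β2 stroke→R1
β3 stroke→J1
β4 stroke→J1
β5 stroke→Sf1

β3 stroke→J1  (Se1 (Se) sets effort on bond)
β5 stroke→Sf1  (source Sf1 imposes f)
β4 stroke→J1  (C1: C, integral causality)
β0 stroke→TF1  (closing 1-jn rule on J1)
β1 stroke→J2  (TF1 one-in-one-out from 0)
β2 stroke→R1  (J2: bond 1 brought effort, rest push out)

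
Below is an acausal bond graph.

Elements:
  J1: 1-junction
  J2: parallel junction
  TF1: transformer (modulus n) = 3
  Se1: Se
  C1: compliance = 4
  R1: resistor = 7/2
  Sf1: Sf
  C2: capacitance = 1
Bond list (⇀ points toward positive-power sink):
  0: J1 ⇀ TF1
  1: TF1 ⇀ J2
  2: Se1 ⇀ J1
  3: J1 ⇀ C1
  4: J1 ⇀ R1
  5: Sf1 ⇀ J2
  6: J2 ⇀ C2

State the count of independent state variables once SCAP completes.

#2 |J1  (Se1: effort source, stroke at far end)
#5 |Sf1  (Sf1: flow source, stroke at near end)
#3 |J1  (C1: C, integral causality)
#6 |J2  (C2 integral (e out))
#1 |TF1  (0-jn J2 has e-setter on 6)
#0 |J1  (TF1 one-in-one-out from 1)
#4 |R1  (J1 needs exactly one f-in)

2  (C1, C2 all integral)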